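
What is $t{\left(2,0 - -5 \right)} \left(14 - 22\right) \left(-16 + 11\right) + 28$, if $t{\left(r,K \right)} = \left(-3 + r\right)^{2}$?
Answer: $68$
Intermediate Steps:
$t{\left(2,0 - -5 \right)} \left(14 - 22\right) \left(-16 + 11\right) + 28 = \left(-3 + 2\right)^{2} \left(14 - 22\right) \left(-16 + 11\right) + 28 = \left(-1\right)^{2} \left(\left(-8\right) \left(-5\right)\right) + 28 = 1 \cdot 40 + 28 = 40 + 28 = 68$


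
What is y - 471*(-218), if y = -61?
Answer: 102617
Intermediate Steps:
y - 471*(-218) = -61 - 471*(-218) = -61 + 102678 = 102617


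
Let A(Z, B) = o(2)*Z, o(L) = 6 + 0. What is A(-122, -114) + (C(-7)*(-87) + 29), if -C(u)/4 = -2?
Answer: -1399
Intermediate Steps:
o(L) = 6
C(u) = 8 (C(u) = -4*(-2) = 8)
A(Z, B) = 6*Z
A(-122, -114) + (C(-7)*(-87) + 29) = 6*(-122) + (8*(-87) + 29) = -732 + (-696 + 29) = -732 - 667 = -1399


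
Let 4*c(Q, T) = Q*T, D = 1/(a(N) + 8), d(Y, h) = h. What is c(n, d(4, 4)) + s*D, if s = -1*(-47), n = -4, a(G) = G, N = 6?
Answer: -9/14 ≈ -0.64286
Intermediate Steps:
D = 1/14 (D = 1/(6 + 8) = 1/14 ≈ 0.071429)
c(Q, T) = Q*T/4 (c(Q, T) = (Q*T)/4 = Q*T/4)
s = 47
c(n, d(4, 4)) + s*D = (¼)*(-4)*4 + 47*(1/14) = -4 + 47/14 = -9/14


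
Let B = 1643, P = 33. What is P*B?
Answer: 54219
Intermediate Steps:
P*B = 33*1643 = 54219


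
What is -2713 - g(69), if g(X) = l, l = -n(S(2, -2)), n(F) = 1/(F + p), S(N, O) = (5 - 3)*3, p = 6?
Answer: -32555/12 ≈ -2712.9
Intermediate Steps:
S(N, O) = 6 (S(N, O) = 2*3 = 6)
n(F) = 1/(6 + F) (n(F) = 1/(F + 6) = 1/(6 + F))
l = -1/12 (l = -1/(6 + 6) = -1/12 ≈ -0.083333)
g(X) = -1/12
-2713 - g(69) = -2713 - 1*(-1/12) = -2713 + 1/12 = -32555/12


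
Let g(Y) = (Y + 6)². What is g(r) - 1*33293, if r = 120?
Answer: -17417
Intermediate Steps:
g(Y) = (6 + Y)²
g(r) - 1*33293 = (6 + 120)² - 1*33293 = 126² - 33293 = 15876 - 33293 = -17417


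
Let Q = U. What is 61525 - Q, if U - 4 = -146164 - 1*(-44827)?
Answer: 162858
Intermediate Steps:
U = -101333 (U = 4 + (-146164 - 1*(-44827)) = 4 + (-146164 + 44827) = 4 - 101337 = -101333)
Q = -101333
61525 - Q = 61525 - 1*(-101333) = 61525 + 101333 = 162858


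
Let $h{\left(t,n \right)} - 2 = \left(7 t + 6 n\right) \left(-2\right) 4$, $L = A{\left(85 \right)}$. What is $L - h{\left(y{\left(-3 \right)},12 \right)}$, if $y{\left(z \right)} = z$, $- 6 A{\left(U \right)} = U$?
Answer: $\frac{2351}{6} \approx 391.83$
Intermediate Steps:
$A{\left(U \right)} = - \frac{U}{6}$
$L = - \frac{85}{6}$ ($L = \left(- \frac{1}{6}\right) 85 = - \frac{85}{6} \approx -14.167$)
$h{\left(t,n \right)} = 2 - 56 t - 48 n$ ($h{\left(t,n \right)} = 2 + \left(7 t + 6 n\right) \left(-2\right) 4 = 2 + \left(6 n + 7 t\right) \left(-2\right) 4 = 2 + \left(- 14 t - 12 n\right) 4 = 2 - \left(48 n + 56 t\right) = 2 - 56 t - 48 n$)
$L - h{\left(y{\left(-3 \right)},12 \right)} = - \frac{85}{6} - \left(2 - -168 - 576\right) = - \frac{85}{6} - \left(2 + 168 - 576\right) = - \frac{85}{6} - -406 = - \frac{85}{6} + 406 = \frac{2351}{6}$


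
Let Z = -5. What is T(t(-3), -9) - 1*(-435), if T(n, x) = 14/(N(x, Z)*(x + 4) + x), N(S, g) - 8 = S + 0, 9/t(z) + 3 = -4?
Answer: 863/2 ≈ 431.50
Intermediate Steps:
t(z) = -9/7 (t(z) = 9/(-3 - 4) = 9/(-7) = 9*(-⅐) = -9/7)
N(S, g) = 8 + S (N(S, g) = 8 + (S + 0) = 8 + S)
T(n, x) = 14/(x + (4 + x)*(8 + x)) (T(n, x) = 14/((8 + x)*(x + 4) + x) = 14/((8 + x)*(4 + x) + x) = 14/((4 + x)*(8 + x) + x) = 14/(x + (4 + x)*(8 + x)))
T(t(-3), -9) - 1*(-435) = 14/(32 + (-9)² + 13*(-9)) - 1*(-435) = 14/(32 + 81 - 117) + 435 = 14/(-4) + 435 = 14*(-¼) + 435 = -7/2 + 435 = 863/2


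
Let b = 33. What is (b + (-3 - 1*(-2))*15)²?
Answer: 324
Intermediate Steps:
(b + (-3 - 1*(-2))*15)² = (33 + (-3 - 1*(-2))*15)² = (33 + (-3 + 2)*15)² = (33 - 1*15)² = (33 - 15)² = 18² = 324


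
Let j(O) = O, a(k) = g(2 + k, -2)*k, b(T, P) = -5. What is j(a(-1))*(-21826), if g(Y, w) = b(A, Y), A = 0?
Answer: -109130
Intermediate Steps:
g(Y, w) = -5
a(k) = -5*k
j(a(-1))*(-21826) = -5*(-1)*(-21826) = 5*(-21826) = -109130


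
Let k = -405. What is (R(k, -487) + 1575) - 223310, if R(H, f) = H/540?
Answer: -886943/4 ≈ -2.2174e+5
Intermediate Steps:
R(H, f) = H/540 (R(H, f) = H*(1/540) = H/540)
(R(k, -487) + 1575) - 223310 = ((1/540)*(-405) + 1575) - 223310 = (-3/4 + 1575) - 223310 = 6297/4 - 223310 = -886943/4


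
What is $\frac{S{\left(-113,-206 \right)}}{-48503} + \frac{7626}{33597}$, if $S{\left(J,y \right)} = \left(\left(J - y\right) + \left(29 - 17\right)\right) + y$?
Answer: $\frac{124425725}{543185097} \approx 0.22907$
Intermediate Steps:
$S{\left(J,y \right)} = 12 + J$ ($S{\left(J,y \right)} = \left(\left(J - y\right) + \left(29 - 17\right)\right) + y = \left(\left(J - y\right) + 12\right) + y = \left(12 + J - y\right) + y = 12 + J$)
$\frac{S{\left(-113,-206 \right)}}{-48503} + \frac{7626}{33597} = \frac{12 - 113}{-48503} + \frac{7626}{33597} = \left(-101\right) \left(- \frac{1}{48503}\right) + 7626 \cdot \frac{1}{33597} = \frac{101}{48503} + \frac{2542}{11199} = \frac{124425725}{543185097}$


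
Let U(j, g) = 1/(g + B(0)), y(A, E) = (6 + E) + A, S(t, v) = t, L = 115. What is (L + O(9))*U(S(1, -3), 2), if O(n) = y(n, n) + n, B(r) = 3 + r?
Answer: 148/5 ≈ 29.600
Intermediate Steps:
y(A, E) = 6 + A + E
O(n) = 6 + 3*n (O(n) = (6 + n + n) + n = (6 + 2*n) + n = 6 + 3*n)
U(j, g) = 1/(3 + g) (U(j, g) = 1/(g + (3 + 0)) = 1/(g + 3) = 1/(3 + g))
(L + O(9))*U(S(1, -3), 2) = (115 + (6 + 3*9))/(3 + 2) = (115 + (6 + 27))/5 = (115 + 33)*(⅕) = 148*(⅕) = 148/5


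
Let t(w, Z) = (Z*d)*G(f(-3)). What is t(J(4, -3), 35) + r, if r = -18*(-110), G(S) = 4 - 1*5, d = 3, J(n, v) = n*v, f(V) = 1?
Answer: 1875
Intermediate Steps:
G(S) = -1 (G(S) = 4 - 5 = -1)
r = 1980 (r = -1*(-1980) = 1980)
t(w, Z) = -3*Z (t(w, Z) = (Z*3)*(-1) = (3*Z)*(-1) = -3*Z)
t(J(4, -3), 35) + r = -3*35 + 1980 = -105 + 1980 = 1875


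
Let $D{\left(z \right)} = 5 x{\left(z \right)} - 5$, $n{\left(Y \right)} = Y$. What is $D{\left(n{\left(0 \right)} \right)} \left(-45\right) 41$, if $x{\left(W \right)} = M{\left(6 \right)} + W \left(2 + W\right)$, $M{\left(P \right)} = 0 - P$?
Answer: $64575$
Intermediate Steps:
$M{\left(P \right)} = - P$
$x{\left(W \right)} = -6 + W \left(2 + W\right)$ ($x{\left(W \right)} = \left(-1\right) 6 + W \left(2 + W\right) = -6 + W \left(2 + W\right)$)
$D{\left(z \right)} = -35 + 5 z^{2} + 10 z$ ($D{\left(z \right)} = 5 \left(-6 + z^{2} + 2 z\right) - 5 = \left(-30 + 5 z^{2} + 10 z\right) - 5 = -35 + 5 z^{2} + 10 z$)
$D{\left(n{\left(0 \right)} \right)} \left(-45\right) 41 = \left(-35 + 5 \cdot 0^{2} + 10 \cdot 0\right) \left(-45\right) 41 = \left(-35 + 5 \cdot 0 + 0\right) \left(-45\right) 41 = \left(-35 + 0 + 0\right) \left(-45\right) 41 = \left(-35\right) \left(-45\right) 41 = 1575 \cdot 41 = 64575$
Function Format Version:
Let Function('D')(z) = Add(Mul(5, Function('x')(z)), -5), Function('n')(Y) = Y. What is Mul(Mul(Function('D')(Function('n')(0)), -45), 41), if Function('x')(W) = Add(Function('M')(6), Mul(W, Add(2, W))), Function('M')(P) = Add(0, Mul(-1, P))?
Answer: 64575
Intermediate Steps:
Function('M')(P) = Mul(-1, P)
Function('x')(W) = Add(-6, Mul(W, Add(2, W))) (Function('x')(W) = Add(Mul(-1, 6), Mul(W, Add(2, W))) = Add(-6, Mul(W, Add(2, W))))
Function('D')(z) = Add(-35, Mul(5, Pow(z, 2)), Mul(10, z)) (Function('D')(z) = Add(Mul(5, Add(-6, Pow(z, 2), Mul(2, z))), -5) = Add(Add(-30, Mul(5, Pow(z, 2)), Mul(10, z)), -5) = Add(-35, Mul(5, Pow(z, 2)), Mul(10, z)))
Mul(Mul(Function('D')(Function('n')(0)), -45), 41) = Mul(Mul(Add(-35, Mul(5, Pow(0, 2)), Mul(10, 0)), -45), 41) = Mul(Mul(Add(-35, Mul(5, 0), 0), -45), 41) = Mul(Mul(Add(-35, 0, 0), -45), 41) = Mul(Mul(-35, -45), 41) = Mul(1575, 41) = 64575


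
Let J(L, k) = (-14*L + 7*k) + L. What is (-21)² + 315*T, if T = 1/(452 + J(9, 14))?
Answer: 191268/433 ≈ 441.73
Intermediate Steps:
J(L, k) = -13*L + 7*k
T = 1/433 (T = 1/(452 + (-13*9 + 7*14)) = 1/(452 + (-117 + 98)) = 1/(452 - 19) = 1/433 ≈ 0.0023095)
(-21)² + 315*T = (-21)² + 315*(1/433) = 441 + 315/433 = 191268/433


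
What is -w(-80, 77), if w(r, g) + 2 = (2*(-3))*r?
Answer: -478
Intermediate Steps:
w(r, g) = -2 - 6*r (w(r, g) = -2 + (2*(-3))*r = -2 - 6*r)
-w(-80, 77) = -(-2 - 6*(-80)) = -(-2 + 480) = -1*478 = -478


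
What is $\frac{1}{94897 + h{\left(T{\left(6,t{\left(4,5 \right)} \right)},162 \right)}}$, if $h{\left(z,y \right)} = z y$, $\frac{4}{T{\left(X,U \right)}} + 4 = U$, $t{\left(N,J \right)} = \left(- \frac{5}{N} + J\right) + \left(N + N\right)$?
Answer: $\frac{31}{2944399} \approx 1.0528 \cdot 10^{-5}$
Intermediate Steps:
$t{\left(N,J \right)} = J - \frac{5}{N} + 2 N$ ($t{\left(N,J \right)} = \left(J - \frac{5}{N}\right) + 2 N = J - \frac{5}{N} + 2 N$)
$T{\left(X,U \right)} = \frac{4}{-4 + U}$
$h{\left(z,y \right)} = y z$
$\frac{1}{94897 + h{\left(T{\left(6,t{\left(4,5 \right)} \right)},162 \right)}} = \frac{1}{94897 + 162 \frac{4}{-4 + \left(5 - \frac{5}{4} + 2 \cdot 4\right)}} = \frac{1}{94897 + 162 \frac{4}{-4 + \left(5 - \frac{5}{4} + 8\right)}} = \frac{1}{94897 + 162 \frac{4}{-4 + \frac{47}{4}}} = \frac{1}{94897 + 162 \frac{4}{\frac{31}{4}}} = \frac{1}{94897 + 162 \cdot 4 \cdot \frac{4}{31}} = \frac{1}{94897 + 162 \cdot \frac{16}{31}} = \frac{1}{94897 + \frac{2592}{31}} = \frac{1}{\frac{2944399}{31}} = \frac{31}{2944399}$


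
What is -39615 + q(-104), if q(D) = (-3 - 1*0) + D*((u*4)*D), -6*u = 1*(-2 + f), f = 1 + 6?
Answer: -227014/3 ≈ -75671.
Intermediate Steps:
f = 7
u = -⅚ (u = -(-2 + 7)/6 = -5/6 = -⅙*5 = -⅚ ≈ -0.83333)
q(D) = -3 - 10*D²/3 (q(D) = (-3 - 1*0) + D*((-⅚*4)*D) = (-3 + 0) + D*(-10*D/3) = -3 - 10*D²/3)
-39615 + q(-104) = -39615 + (-3 - 10/3*(-104)²) = -39615 + (-3 - 10/3*10816) = -39615 + (-3 - 108160/3) = -39615 - 108169/3 = -227014/3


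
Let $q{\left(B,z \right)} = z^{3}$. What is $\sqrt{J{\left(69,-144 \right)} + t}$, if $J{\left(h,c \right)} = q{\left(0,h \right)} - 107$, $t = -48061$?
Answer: $9 \sqrt{3461} \approx 529.47$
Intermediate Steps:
$J{\left(h,c \right)} = -107 + h^{3}$ ($J{\left(h,c \right)} = h^{3} - 107 = -107 + h^{3}$)
$\sqrt{J{\left(69,-144 \right)} + t} = \sqrt{\left(-107 + 69^{3}\right) - 48061} = \sqrt{\left(-107 + 328509\right) - 48061} = \sqrt{328402 - 48061} = \sqrt{280341} = 9 \sqrt{3461}$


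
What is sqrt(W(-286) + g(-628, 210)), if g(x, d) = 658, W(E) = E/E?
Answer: sqrt(659) ≈ 25.671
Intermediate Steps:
W(E) = 1
sqrt(W(-286) + g(-628, 210)) = sqrt(1 + 658) = sqrt(659)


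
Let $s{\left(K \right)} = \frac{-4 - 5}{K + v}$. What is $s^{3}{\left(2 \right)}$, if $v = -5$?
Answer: $27$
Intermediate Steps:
$s{\left(K \right)} = - \frac{9}{-5 + K}$ ($s{\left(K \right)} = \frac{-4 - 5}{K - 5} = - \frac{9}{-5 + K}$)
$s^{3}{\left(2 \right)} = \left(- \frac{9}{-5 + 2}\right)^{3} = \left(- \frac{9}{-3}\right)^{3} = \left(\left(-9\right) \left(- \frac{1}{3}\right)\right)^{3} = 3^{3} = 27$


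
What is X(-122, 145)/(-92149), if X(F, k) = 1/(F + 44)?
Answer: 1/7187622 ≈ 1.3913e-7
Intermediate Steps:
X(F, k) = 1/(44 + F)
X(-122, 145)/(-92149) = 1/((44 - 122)*(-92149)) = -1/92149/(-78) = -1/78*(-1/92149) = 1/7187622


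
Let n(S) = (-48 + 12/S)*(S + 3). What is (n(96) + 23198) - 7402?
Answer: 88451/8 ≈ 11056.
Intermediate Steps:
n(S) = (-48 + 12/S)*(3 + S)
(n(96) + 23198) - 7402 = ((-132 - 48*96 + 36/96) + 23198) - 7402 = ((-132 - 4608 + 36*(1/96)) + 23198) - 7402 = ((-132 - 4608 + 3/8) + 23198) - 7402 = (-37917/8 + 23198) - 7402 = 147667/8 - 7402 = 88451/8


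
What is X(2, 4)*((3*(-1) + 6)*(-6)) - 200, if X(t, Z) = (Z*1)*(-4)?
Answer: 88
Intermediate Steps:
X(t, Z) = -4*Z (X(t, Z) = Z*(-4) = -4*Z)
X(2, 4)*((3*(-1) + 6)*(-6)) - 200 = (-4*4)*((3*(-1) + 6)*(-6)) - 200 = -16*(-3 + 6)*(-6) - 200 = -48*(-6) - 200 = -16*(-18) - 200 = 288 - 200 = 88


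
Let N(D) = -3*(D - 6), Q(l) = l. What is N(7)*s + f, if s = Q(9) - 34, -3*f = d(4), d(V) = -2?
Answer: 227/3 ≈ 75.667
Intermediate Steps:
N(D) = 18 - 3*D (N(D) = -3*(-6 + D) = 18 - 3*D)
f = 2/3 (f = -1/3*(-2) = 2/3 ≈ 0.66667)
s = -25 (s = 9 - 34 = -25)
N(7)*s + f = (18 - 3*7)*(-25) + 2/3 = (18 - 21)*(-25) + 2/3 = -3*(-25) + 2/3 = 75 + 2/3 = 227/3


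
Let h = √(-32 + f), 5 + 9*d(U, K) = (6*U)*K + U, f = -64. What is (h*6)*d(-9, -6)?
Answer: 2480*I*√6/3 ≈ 2024.9*I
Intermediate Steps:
d(U, K) = -5/9 + U/9 + 2*K*U/3 (d(U, K) = -5/9 + ((6*U)*K + U)/9 = -5/9 + (6*K*U + U)/9 = -5/9 + (U + 6*K*U)/9 = -5/9 + (U/9 + 2*K*U/3) = -5/9 + U/9 + 2*K*U/3)
h = 4*I*√6 (h = √(-32 - 64) = √(-96) = 4*I*√6 ≈ 9.798*I)
(h*6)*d(-9, -6) = ((4*I*√6)*6)*(-5/9 + (⅑)*(-9) + (⅔)*(-6)*(-9)) = (24*I*√6)*(-5/9 - 1 + 36) = (24*I*√6)*(310/9) = 2480*I*√6/3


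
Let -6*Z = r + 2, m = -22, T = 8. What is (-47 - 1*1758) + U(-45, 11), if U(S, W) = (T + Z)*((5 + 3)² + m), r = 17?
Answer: -1602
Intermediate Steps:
Z = -19/6 (Z = -(17 + 2)/6 = -⅙*19 = -19/6 ≈ -3.1667)
U(S, W) = 203 (U(S, W) = (8 - 19/6)*((5 + 3)² - 22) = 29*(8² - 22)/6 = 29*(64 - 22)/6 = (29/6)*42 = 203)
(-47 - 1*1758) + U(-45, 11) = (-47 - 1*1758) + 203 = (-47 - 1758) + 203 = -1805 + 203 = -1602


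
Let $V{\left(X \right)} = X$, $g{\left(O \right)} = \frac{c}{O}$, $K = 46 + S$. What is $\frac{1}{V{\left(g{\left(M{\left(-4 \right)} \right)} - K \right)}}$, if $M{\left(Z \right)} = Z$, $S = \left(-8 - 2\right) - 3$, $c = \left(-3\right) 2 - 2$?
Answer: $- \frac{1}{31} \approx -0.032258$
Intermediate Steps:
$c = -8$ ($c = -6 - 2 = -8$)
$S = -13$ ($S = -10 - 3 = -13$)
$K = 33$ ($K = 46 - 13 = 33$)
$g{\left(O \right)} = - \frac{8}{O}$
$\frac{1}{V{\left(g{\left(M{\left(-4 \right)} \right)} - K \right)}} = \frac{1}{- \frac{8}{-4} - 33} = \frac{1}{\left(-8\right) \left(- \frac{1}{4}\right) - 33} = \frac{1}{2 - 33} = \frac{1}{-31} = - \frac{1}{31}$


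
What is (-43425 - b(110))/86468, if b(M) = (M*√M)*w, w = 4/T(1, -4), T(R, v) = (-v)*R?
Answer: -43425/86468 - 55*√110/43234 ≈ -0.51555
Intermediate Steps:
T(R, v) = -R*v
w = 1 (w = 4/((-1*1*(-4))) = 4/4 = 4*(¼) = 1)
b(M) = M^(3/2) (b(M) = (M*√M)*1 = M^(3/2)*1 = M^(3/2))
(-43425 - b(110))/86468 = (-43425 - 110^(3/2))/86468 = (-43425 - 110*√110)*(1/86468) = -43425/86468 - 55*√110/43234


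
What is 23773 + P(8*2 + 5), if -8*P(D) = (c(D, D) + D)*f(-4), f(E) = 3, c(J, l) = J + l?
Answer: 189995/8 ≈ 23749.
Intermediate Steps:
P(D) = -9*D/8 (P(D) = -((D + D) + D)*3/8 = -(2*D + D)*3/8 = -3*D*3/8 = -9*D/8)
23773 + P(8*2 + 5) = 23773 - 9*(8*2 + 5)/8 = 23773 - 9*(16 + 5)/8 = 23773 - 9/8*21 = 23773 - 189/8 = 189995/8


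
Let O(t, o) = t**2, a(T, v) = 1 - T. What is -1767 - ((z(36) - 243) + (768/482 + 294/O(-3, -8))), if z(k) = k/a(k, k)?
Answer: -39405742/25305 ≈ -1557.2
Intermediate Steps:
z(k) = k/(1 - k)
-1767 - ((z(36) - 243) + (768/482 + 294/O(-3, -8))) = -1767 - ((-1*36/(-1 + 36) - 243) + (768/482 + 294/((-3)**2))) = -1767 - ((-1*36/35 - 243) + (768*(1/482) + 294/9)) = -1767 - ((-1*36*1/35 - 243) + (384/241 + 294*(1/9))) = -1767 - ((-36/35 - 243) + (384/241 + 98/3)) = -1767 - (-8541/35 + 24770/723) = -1767 - 1*(-5308193/25305) = -1767 + 5308193/25305 = -39405742/25305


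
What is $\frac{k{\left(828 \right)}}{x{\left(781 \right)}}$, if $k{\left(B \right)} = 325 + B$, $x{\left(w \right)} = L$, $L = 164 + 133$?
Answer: $\frac{1153}{297} \approx 3.8822$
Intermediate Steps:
$L = 297$
$x{\left(w \right)} = 297$
$\frac{k{\left(828 \right)}}{x{\left(781 \right)}} = \frac{325 + 828}{297} = 1153 \cdot \frac{1}{297} = \frac{1153}{297}$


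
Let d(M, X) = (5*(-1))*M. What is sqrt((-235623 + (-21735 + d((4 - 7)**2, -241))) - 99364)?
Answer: I*sqrt(356767) ≈ 597.3*I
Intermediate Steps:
d(M, X) = -5*M
sqrt((-235623 + (-21735 + d((4 - 7)**2, -241))) - 99364) = sqrt((-235623 + (-21735 - 5*(4 - 7)**2)) - 99364) = sqrt((-235623 + (-21735 - 5*(-3)**2)) - 99364) = sqrt((-235623 + (-21735 - 5*9)) - 99364) = sqrt((-235623 + (-21735 - 45)) - 99364) = sqrt((-235623 - 21780) - 99364) = sqrt(-257403 - 99364) = sqrt(-356767) = I*sqrt(356767)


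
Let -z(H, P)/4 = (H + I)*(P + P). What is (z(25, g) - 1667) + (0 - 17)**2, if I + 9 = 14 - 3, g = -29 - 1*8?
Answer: 6614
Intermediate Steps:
g = -37 (g = -29 - 8 = -37)
I = 2 (I = -9 + (14 - 3) = -9 + 11 = 2)
z(H, P) = -8*P*(2 + H) (z(H, P) = -4*(H + 2)*(P + P) = -4*(2 + H)*2*P = -8*P*(2 + H))
(z(25, g) - 1667) + (0 - 17)**2 = (-8*(-37)*(2 + 25) - 1667) + (0 - 17)**2 = (-8*(-37)*27 - 1667) + (-17)**2 = (7992 - 1667) + 289 = 6325 + 289 = 6614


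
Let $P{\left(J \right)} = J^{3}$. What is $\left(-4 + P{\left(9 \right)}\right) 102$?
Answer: $73950$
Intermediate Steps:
$\left(-4 + P{\left(9 \right)}\right) 102 = \left(-4 + 9^{3}\right) 102 = \left(-4 + 729\right) 102 = 725 \cdot 102 = 73950$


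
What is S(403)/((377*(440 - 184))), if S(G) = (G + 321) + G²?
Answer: 163133/96512 ≈ 1.6903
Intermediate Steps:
S(G) = 321 + G + G² (S(G) = (321 + G) + G² = 321 + G + G²)
S(403)/((377*(440 - 184))) = (321 + 403 + 403²)/((377*(440 - 184))) = (321 + 403 + 162409)/((377*256)) = 163133/96512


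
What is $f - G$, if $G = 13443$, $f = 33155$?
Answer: $19712$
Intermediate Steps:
$f - G = 33155 - 13443 = 19712$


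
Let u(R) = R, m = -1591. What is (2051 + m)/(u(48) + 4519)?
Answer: 460/4567 ≈ 0.10072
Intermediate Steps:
(2051 + m)/(u(48) + 4519) = (2051 - 1591)/(48 + 4519) = 460/4567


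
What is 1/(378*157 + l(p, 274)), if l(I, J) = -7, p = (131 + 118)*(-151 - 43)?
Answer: 1/59339 ≈ 1.6852e-5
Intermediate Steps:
p = -48306 (p = 249*(-194) = -48306)
1/(378*157 + l(p, 274)) = 1/(378*157 - 7) = 1/(59346 - 7) = 1/59339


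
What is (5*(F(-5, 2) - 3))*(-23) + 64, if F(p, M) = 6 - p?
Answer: -856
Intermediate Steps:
(5*(F(-5, 2) - 3))*(-23) + 64 = (5*((6 - 1*(-5)) - 3))*(-23) + 64 = (5*((6 + 5) - 3))*(-23) + 64 = (5*(11 - 3))*(-23) + 64 = (5*8)*(-23) + 64 = 40*(-23) + 64 = -920 + 64 = -856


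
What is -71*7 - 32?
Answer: -529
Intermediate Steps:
-71*7 - 32 = -497 - 32 = -529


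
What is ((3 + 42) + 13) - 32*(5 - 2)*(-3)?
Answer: 346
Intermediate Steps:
((3 + 42) + 13) - 32*(5 - 2)*(-3) = (45 + 13) - 96*(-3) = 58 - 32*(-9) = 58 + 288 = 346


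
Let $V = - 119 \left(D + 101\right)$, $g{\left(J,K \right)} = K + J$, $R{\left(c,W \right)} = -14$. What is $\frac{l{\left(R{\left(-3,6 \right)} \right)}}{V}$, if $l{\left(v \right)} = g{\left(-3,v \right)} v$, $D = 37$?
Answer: $- \frac{1}{69} \approx -0.014493$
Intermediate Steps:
$g{\left(J,K \right)} = J + K$
$l{\left(v \right)} = v \left(-3 + v\right)$ ($l{\left(v \right)} = \left(-3 + v\right) v = v \left(-3 + v\right)$)
$V = -16422$ ($V = - 119 \left(37 + 101\right) = \left(-119\right) 138 = -16422$)
$\frac{l{\left(R{\left(-3,6 \right)} \right)}}{V} = \frac{\left(-14\right) \left(-3 - 14\right)}{-16422} = \left(-14\right) \left(-17\right) \left(- \frac{1}{16422}\right) = 238 \left(- \frac{1}{16422}\right) = - \frac{1}{69}$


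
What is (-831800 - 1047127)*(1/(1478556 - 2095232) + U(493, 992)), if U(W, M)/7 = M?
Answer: -8045937710232561/616676 ≈ -1.3047e+10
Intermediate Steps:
U(W, M) = 7*M
(-831800 - 1047127)*(1/(1478556 - 2095232) + U(493, 992)) = (-831800 - 1047127)*(1/(1478556 - 2095232) + 7*992) = -1878927*(1/(-616676) + 6944) = -1878927*(-1/616676 + 6944) = -1878927*4282198143/616676 = -8045937710232561/616676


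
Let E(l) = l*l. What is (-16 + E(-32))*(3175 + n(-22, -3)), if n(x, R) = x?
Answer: 3178224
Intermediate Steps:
E(l) = l²
(-16 + E(-32))*(3175 + n(-22, -3)) = (-16 + (-32)²)*(3175 - 22) = (-16 + 1024)*3153 = 1008*3153 = 3178224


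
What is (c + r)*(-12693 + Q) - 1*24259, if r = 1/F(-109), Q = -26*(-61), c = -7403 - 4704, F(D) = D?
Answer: 14654863817/109 ≈ 1.3445e+8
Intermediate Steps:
c = -12107
Q = 1586
r = -1/109 (r = 1/(-109) = -1/109 ≈ -0.0091743)
(c + r)*(-12693 + Q) - 1*24259 = (-12107 - 1/109)*(-12693 + 1586) - 1*24259 = -1319664/109*(-11107) - 24259 = 14657508048/109 - 24259 = 14654863817/109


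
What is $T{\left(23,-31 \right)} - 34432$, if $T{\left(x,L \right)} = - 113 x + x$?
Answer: $-37008$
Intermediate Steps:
$T{\left(x,L \right)} = - 112 x$
$T{\left(23,-31 \right)} - 34432 = \left(-112\right) 23 - 34432 = -2576 - 34432 = -37008$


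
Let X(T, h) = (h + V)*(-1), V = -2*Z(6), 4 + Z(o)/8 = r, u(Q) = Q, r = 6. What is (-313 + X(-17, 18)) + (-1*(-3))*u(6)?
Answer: -281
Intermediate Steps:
Z(o) = 16 (Z(o) = -32 + 8*6 = -32 + 48 = 16)
V = -32 (V = -2*16 = -32)
X(T, h) = 32 - h (X(T, h) = (h - 32)*(-1) = (-32 + h)*(-1) = 32 - h)
(-313 + X(-17, 18)) + (-1*(-3))*u(6) = (-313 + (32 - 1*18)) - 1*(-3)*6 = (-313 + (32 - 18)) + 3*6 = (-313 + 14) + 18 = -299 + 18 = -281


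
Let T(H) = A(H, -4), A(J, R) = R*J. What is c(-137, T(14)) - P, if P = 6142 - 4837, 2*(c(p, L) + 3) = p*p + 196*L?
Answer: 5177/2 ≈ 2588.5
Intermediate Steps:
A(J, R) = J*R
T(H) = -4*H (T(H) = H*(-4) = -4*H)
c(p, L) = -3 + p**2/2 + 98*L (c(p, L) = -3 + (p*p + 196*L)/2 = -3 + (p**2 + 196*L)/2 = -3 + (p**2/2 + 98*L) = -3 + p**2/2 + 98*L)
P = 1305
c(-137, T(14)) - P = (-3 + (1/2)*(-137)**2 + 98*(-4*14)) - 1*1305 = (-3 + (1/2)*18769 + 98*(-56)) - 1305 = (-3 + 18769/2 - 5488) - 1305 = 7787/2 - 1305 = 5177/2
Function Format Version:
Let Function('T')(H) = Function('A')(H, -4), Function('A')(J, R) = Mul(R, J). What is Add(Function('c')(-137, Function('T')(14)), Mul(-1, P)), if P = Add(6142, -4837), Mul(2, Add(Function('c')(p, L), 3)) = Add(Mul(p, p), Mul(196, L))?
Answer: Rational(5177, 2) ≈ 2588.5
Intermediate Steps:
Function('A')(J, R) = Mul(J, R)
Function('T')(H) = Mul(-4, H) (Function('T')(H) = Mul(H, -4) = Mul(-4, H))
Function('c')(p, L) = Add(-3, Mul(Rational(1, 2), Pow(p, 2)), Mul(98, L)) (Function('c')(p, L) = Add(-3, Mul(Rational(1, 2), Add(Mul(p, p), Mul(196, L)))) = Add(-3, Mul(Rational(1, 2), Add(Pow(p, 2), Mul(196, L)))) = Add(-3, Add(Mul(Rational(1, 2), Pow(p, 2)), Mul(98, L))) = Add(-3, Mul(Rational(1, 2), Pow(p, 2)), Mul(98, L)))
P = 1305
Add(Function('c')(-137, Function('T')(14)), Mul(-1, P)) = Add(Add(-3, Mul(Rational(1, 2), Pow(-137, 2)), Mul(98, Mul(-4, 14))), Mul(-1, 1305)) = Add(Add(-3, Mul(Rational(1, 2), 18769), Mul(98, -56)), -1305) = Add(Add(-3, Rational(18769, 2), -5488), -1305) = Add(Rational(7787, 2), -1305) = Rational(5177, 2)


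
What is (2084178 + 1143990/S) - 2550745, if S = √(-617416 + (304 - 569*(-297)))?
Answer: -466567 - 127110*I*√49791/16597 ≈ -4.6657e+5 - 1708.9*I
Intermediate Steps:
S = 3*I*√49791 (S = √(-617416 + (304 + 168993)) = √(-617416 + 169297) = √(-448119) = 3*I*√49791 ≈ 669.42*I)
(2084178 + 1143990/S) - 2550745 = (2084178 + 1143990/((3*I*√49791))) - 2550745 = (2084178 + 1143990*(-I*√49791/149373)) - 2550745 = (2084178 - 127110*I*√49791/16597) - 2550745 = -466567 - 127110*I*√49791/16597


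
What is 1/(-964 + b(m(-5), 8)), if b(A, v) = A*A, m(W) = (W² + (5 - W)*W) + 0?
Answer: -1/339 ≈ -0.0029499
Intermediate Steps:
m(W) = W² + W*(5 - W) (m(W) = (W² + W*(5 - W)) + 0 = W² + W*(5 - W))
b(A, v) = A²
1/(-964 + b(m(-5), 8)) = 1/(-964 + (5*(-5))²) = 1/(-964 + (-25)²) = 1/(-964 + 625) = 1/(-339) = -1/339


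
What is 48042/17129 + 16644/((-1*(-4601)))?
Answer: 506136318/78810529 ≈ 6.4222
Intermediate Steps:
48042/17129 + 16644/((-1*(-4601))) = 48042*(1/17129) + 16644/4601 = 48042/17129 + 16644*(1/4601) = 48042/17129 + 16644/4601 = 506136318/78810529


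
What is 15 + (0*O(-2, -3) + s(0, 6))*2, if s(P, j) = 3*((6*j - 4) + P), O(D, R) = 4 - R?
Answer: 207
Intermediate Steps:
s(P, j) = -12 + 3*P + 18*j (s(P, j) = 3*((-4 + 6*j) + P) = 3*(-4 + P + 6*j) = -12 + 3*P + 18*j)
15 + (0*O(-2, -3) + s(0, 6))*2 = 15 + (0*(4 - 1*(-3)) + (-12 + 3*0 + 18*6))*2 = 15 + (0*(4 + 3) + (-12 + 0 + 108))*2 = 15 + (0*7 + 96)*2 = 15 + (0 + 96)*2 = 15 + 96*2 = 15 + 192 = 207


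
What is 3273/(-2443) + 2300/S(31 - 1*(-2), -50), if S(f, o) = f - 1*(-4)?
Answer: 5497799/90391 ≈ 60.822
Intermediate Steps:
S(f, o) = 4 + f (S(f, o) = f + 4 = 4 + f)
3273/(-2443) + 2300/S(31 - 1*(-2), -50) = 3273/(-2443) + 2300/(4 + (31 - 1*(-2))) = 3273*(-1/2443) + 2300/(4 + (31 + 2)) = -3273/2443 + 2300/(4 + 33) = -3273/2443 + 2300/37 = 5497799/90391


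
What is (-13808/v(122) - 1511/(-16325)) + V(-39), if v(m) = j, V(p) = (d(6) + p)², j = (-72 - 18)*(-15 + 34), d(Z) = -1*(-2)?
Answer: 3844466116/2791575 ≈ 1377.2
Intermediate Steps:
d(Z) = 2
j = -1710 (j = -90*19 = -1710)
V(p) = (2 + p)²
v(m) = -1710
(-13808/v(122) - 1511/(-16325)) + V(-39) = (-13808/(-1710) - 1511/(-16325)) + (2 - 39)² = (-13808*(-1/1710) - 1511*(-1/16325)) + (-37)² = (6904/855 + 1511/16325) + 1369 = 22799941/2791575 + 1369 = 3844466116/2791575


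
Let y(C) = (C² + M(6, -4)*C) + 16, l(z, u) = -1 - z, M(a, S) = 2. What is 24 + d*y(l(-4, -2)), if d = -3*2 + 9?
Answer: 117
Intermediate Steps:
y(C) = 16 + C² + 2*C (y(C) = (C² + 2*C) + 16 = 16 + C² + 2*C)
d = 3 (d = -6 + 9 = 3)
24 + d*y(l(-4, -2)) = 24 + 3*(16 + (-1 - 1*(-4))² + 2*(-1 - 1*(-4))) = 24 + 3*(16 + (-1 + 4)² + 2*(-1 + 4)) = 24 + 3*(16 + 3² + 2*3) = 24 + 3*(16 + 9 + 6) = 24 + 3*31 = 24 + 93 = 117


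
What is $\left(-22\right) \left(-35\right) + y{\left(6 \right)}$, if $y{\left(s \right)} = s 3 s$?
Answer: $878$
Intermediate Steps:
$y{\left(s \right)} = 3 s^{2}$ ($y{\left(s \right)} = 3 s s = 3 s^{2}$)
$\left(-22\right) \left(-35\right) + y{\left(6 \right)} = \left(-22\right) \left(-35\right) + 3 \cdot 6^{2} = 770 + 3 \cdot 36 = 770 + 108 = 878$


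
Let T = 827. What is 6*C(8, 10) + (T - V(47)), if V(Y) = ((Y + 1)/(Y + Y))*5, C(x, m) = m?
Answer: 41569/47 ≈ 884.45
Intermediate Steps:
V(Y) = 5*(1 + Y)/(2*Y) (V(Y) = ((1 + Y)/((2*Y)))*5 = ((1 + Y)*(1/(2*Y)))*5 = ((1 + Y)/(2*Y))*5 = 5*(1 + Y)/(2*Y))
6*C(8, 10) + (T - V(47)) = 6*10 + (827 - 5*(1 + 47)/(2*47)) = 60 + (827 - 5*48/(2*47)) = 60 + (827 - 1*120/47) = 60 + (827 - 120/47) = 60 + 38749/47 = 41569/47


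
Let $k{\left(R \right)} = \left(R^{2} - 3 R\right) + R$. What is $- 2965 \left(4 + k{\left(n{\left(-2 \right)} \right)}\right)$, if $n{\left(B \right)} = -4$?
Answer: $-83020$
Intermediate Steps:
$k{\left(R \right)} = R^{2} - 2 R$
$- 2965 \left(4 + k{\left(n{\left(-2 \right)} \right)}\right) = - 2965 \left(4 - 4 \left(-2 - 4\right)\right) = - 2965 \left(4 - -24\right) = - 2965 \left(4 + 24\right) = \left(-2965\right) 28 = -83020$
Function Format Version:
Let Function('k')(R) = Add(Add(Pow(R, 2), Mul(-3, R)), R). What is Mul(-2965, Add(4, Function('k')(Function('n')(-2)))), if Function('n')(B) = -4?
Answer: -83020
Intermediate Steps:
Function('k')(R) = Add(Pow(R, 2), Mul(-2, R))
Mul(-2965, Add(4, Function('k')(Function('n')(-2)))) = Mul(-2965, Add(4, Mul(-4, Add(-2, -4)))) = Mul(-2965, Add(4, Mul(-4, -6))) = Mul(-2965, Add(4, 24)) = Mul(-2965, 28) = -83020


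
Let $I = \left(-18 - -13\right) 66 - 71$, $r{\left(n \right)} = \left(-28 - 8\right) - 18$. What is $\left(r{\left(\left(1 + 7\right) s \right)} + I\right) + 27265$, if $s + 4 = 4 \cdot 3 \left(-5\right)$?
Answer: $26810$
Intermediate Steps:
$s = -64$ ($s = -4 + 4 \cdot 3 \left(-5\right) = -4 + 12 \left(-5\right) = -4 - 60 = -64$)
$r{\left(n \right)} = -54$ ($r{\left(n \right)} = -36 - 18 = -54$)
$I = -401$ ($I = \left(-18 + 13\right) 66 - 71 = \left(-5\right) 66 - 71 = -330 - 71 = -401$)
$\left(r{\left(\left(1 + 7\right) s \right)} + I\right) + 27265 = \left(-54 - 401\right) + 27265 = -455 + 27265 = 26810$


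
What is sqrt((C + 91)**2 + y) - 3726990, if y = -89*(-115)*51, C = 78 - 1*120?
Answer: -3726990 + sqrt(524386) ≈ -3.7263e+6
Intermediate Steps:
C = -42 (C = 78 - 120 = -42)
y = 521985 (y = 10235*51 = 521985)
sqrt((C + 91)**2 + y) - 3726990 = sqrt((-42 + 91)**2 + 521985) - 3726990 = sqrt(49**2 + 521985) - 3726990 = sqrt(2401 + 521985) - 3726990 = sqrt(524386) - 3726990 = -3726990 + sqrt(524386)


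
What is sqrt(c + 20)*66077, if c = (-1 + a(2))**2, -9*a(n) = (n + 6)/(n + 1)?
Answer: 66077*sqrt(15805)/27 ≈ 3.0767e+5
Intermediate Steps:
a(n) = -(6 + n)/(9*(1 + n)) (a(n) = -(n + 6)/(9*(n + 1)) = -(6 + n)/(9*(1 + n)))
c = 1225/729 (c = (-1 + (-6 - 1*2)/(9*(1 + 2)))**2 = (-1 + (1/9)*(-6 - 2)/3)**2 = (-1 + (1/9)*(1/3)*(-8))**2 = (-1 - 8/27)**2 = (-35/27)**2 = 1225/729 ≈ 1.6804)
sqrt(c + 20)*66077 = sqrt(1225/729 + 20)*66077 = sqrt(15805/729)*66077 = (sqrt(15805)/27)*66077 = 66077*sqrt(15805)/27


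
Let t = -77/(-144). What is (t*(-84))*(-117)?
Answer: 21021/4 ≈ 5255.3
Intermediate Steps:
t = 77/144 (t = -77*(-1/144) = 77/144 ≈ 0.53472)
(t*(-84))*(-117) = ((77/144)*(-84))*(-117) = -539/12*(-117) = 21021/4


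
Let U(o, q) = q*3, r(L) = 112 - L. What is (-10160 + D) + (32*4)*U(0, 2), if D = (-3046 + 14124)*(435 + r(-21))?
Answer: 6282912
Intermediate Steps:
U(o, q) = 3*q
D = 6292304 (D = (-3046 + 14124)*(435 + (112 - 1*(-21))) = 11078*(435 + (112 + 21)) = 11078*(435 + 133) = 11078*568 = 6292304)
(-10160 + D) + (32*4)*U(0, 2) = (-10160 + 6292304) + (32*4)*(3*2) = 6282144 + 128*6 = 6282144 + 768 = 6282912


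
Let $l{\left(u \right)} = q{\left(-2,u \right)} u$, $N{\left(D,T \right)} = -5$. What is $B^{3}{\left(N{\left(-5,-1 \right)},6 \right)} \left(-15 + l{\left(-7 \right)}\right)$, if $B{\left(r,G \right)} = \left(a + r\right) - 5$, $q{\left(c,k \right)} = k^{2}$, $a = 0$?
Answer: $358000$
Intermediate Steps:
$B{\left(r,G \right)} = -5 + r$ ($B{\left(r,G \right)} = \left(0 + r\right) - 5 = r - 5 = -5 + r$)
$l{\left(u \right)} = u^{3}$ ($l{\left(u \right)} = u^{2} u = u^{3}$)
$B^{3}{\left(N{\left(-5,-1 \right)},6 \right)} \left(-15 + l{\left(-7 \right)}\right) = \left(-5 - 5\right)^{3} \left(-15 + \left(-7\right)^{3}\right) = \left(-10\right)^{3} \left(-15 - 343\right) = \left(-1000\right) \left(-358\right) = 358000$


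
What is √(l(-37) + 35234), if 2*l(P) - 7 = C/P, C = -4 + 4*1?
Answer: 5*√5638/2 ≈ 187.72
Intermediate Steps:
C = 0 (C = -4 + 4 = 0)
l(P) = 7/2 (l(P) = 7/2 + (0/P)/2 = 7/2 + (½)*0 = 7/2 + 0 = 7/2)
√(l(-37) + 35234) = √(7/2 + 35234) = √(70475/2) = 5*√5638/2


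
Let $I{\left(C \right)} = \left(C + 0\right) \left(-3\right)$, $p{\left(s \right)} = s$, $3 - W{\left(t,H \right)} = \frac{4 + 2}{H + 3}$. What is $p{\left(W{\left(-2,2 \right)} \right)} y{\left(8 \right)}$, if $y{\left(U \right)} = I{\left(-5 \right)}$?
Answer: $27$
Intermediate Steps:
$W{\left(t,H \right)} = 3 - \frac{6}{3 + H}$ ($W{\left(t,H \right)} = 3 - \frac{4 + 2}{H + 3} = 3 - \frac{6}{3 + H}$)
$I{\left(C \right)} = - 3 C$ ($I{\left(C \right)} = C \left(-3\right) = - 3 C$)
$y{\left(U \right)} = 15$ ($y{\left(U \right)} = \left(-3\right) \left(-5\right) = 15$)
$p{\left(W{\left(-2,2 \right)} \right)} y{\left(8 \right)} = \frac{3 \left(1 + 2\right)}{3 + 2} \cdot 15 = 3 \cdot \frac{1}{5} \cdot 3 \cdot 15 = \frac{9}{5} \cdot 15 = 27$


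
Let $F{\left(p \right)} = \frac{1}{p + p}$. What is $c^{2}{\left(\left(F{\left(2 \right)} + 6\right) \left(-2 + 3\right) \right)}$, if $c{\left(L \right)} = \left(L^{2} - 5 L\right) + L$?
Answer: $\frac{50625}{256} \approx 197.75$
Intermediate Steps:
$F{\left(p \right)} = \frac{1}{2 p}$
$c{\left(L \right)} = L^{2} - 4 L$
$c^{2}{\left(\left(F{\left(2 \right)} + 6\right) \left(-2 + 3\right) \right)} = \left(\left(\frac{1}{2 \cdot 2} + 6\right) \left(-2 + 3\right) \left(-4 + \left(\frac{1}{2 \cdot 2} + 6\right) \left(-2 + 3\right)\right)\right)^{2} = \left(\left(\frac{1}{2} \cdot \frac{1}{2} + 6\right) 1 \left(-4 + \left(\frac{1}{2} \cdot \frac{1}{2} + 6\right) 1\right)\right)^{2} = \left(\left(\frac{1}{4} + 6\right) 1 \left(-4 + \left(\frac{1}{4} + 6\right) 1\right)\right)^{2} = \left(\frac{25}{4} \cdot 1 \left(-4 + \frac{25}{4} \cdot 1\right)\right)^{2} = \left(\frac{25 \left(-4 + \frac{25}{4}\right)}{4}\right)^{2} = \left(\frac{25}{4} \cdot \frac{9}{4}\right)^{2} = \left(\frac{225}{16}\right)^{2} = \frac{50625}{256}$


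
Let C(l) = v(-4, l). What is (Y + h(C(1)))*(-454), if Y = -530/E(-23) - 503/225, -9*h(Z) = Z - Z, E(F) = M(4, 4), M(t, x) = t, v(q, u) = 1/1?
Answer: 13763237/225 ≈ 61170.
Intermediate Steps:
v(q, u) = 1
C(l) = 1
E(F) = 4
h(Z) = 0 (h(Z) = -(Z - Z)/9 = -⅑*0 = 0)
Y = -60631/450 (Y = -530/4 - 503/225 = -530*¼ - 503*1/225 = -265/2 - 503/225 = -60631/450 ≈ -134.74)
(Y + h(C(1)))*(-454) = (-60631/450 + 0)*(-454) = -60631/450*(-454) = 13763237/225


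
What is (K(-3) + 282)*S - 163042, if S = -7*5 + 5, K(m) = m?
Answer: -171412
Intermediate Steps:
S = -30 (S = -35 + 5 = -30)
(K(-3) + 282)*S - 163042 = (-3 + 282)*(-30) - 163042 = 279*(-30) - 163042 = -8370 - 163042 = -171412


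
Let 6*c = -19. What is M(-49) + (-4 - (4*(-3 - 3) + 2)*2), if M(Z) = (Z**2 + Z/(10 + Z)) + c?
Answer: 190249/78 ≈ 2439.1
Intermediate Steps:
c = -19/6 (c = (1/6)*(-19) = -19/6 ≈ -3.1667)
M(Z) = -19/6 + Z**2 + Z/(10 + Z) (M(Z) = (Z**2 + Z/(10 + Z)) - 19/6 = -19/6 + Z**2 + Z/(10 + Z))
M(-49) + (-4 - (4*(-3 - 3) + 2)*2) = (-190 - 13*(-49) + 6*(-49)**3 + 60*(-49)**2)/(6*(10 - 49)) + (-4 - (4*(-3 - 3) + 2)*2) = (1/6)*(-190 + 637 + 6*(-117649) + 60*2401)/(-39) + (-4 - (4*(-6) + 2)*2) = (1/6)*(-1/39)*(-190 + 637 - 705894 + 144060) + (-4 - (-24 + 2)*2) = (1/6)*(-1/39)*(-561387) + (-4 - (-22)*2) = 187129/78 + (-4 - 1*(-44)) = 187129/78 + (-4 + 44) = 187129/78 + 40 = 190249/78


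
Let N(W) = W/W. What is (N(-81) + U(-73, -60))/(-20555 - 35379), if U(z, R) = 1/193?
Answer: -97/5397631 ≈ -1.7971e-5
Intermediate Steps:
N(W) = 1
U(z, R) = 1/193
(N(-81) + U(-73, -60))/(-20555 - 35379) = (1 + 1/193)/(-20555 - 35379) = (194/193)/(-55934) = (194/193)*(-1/55934) = -97/5397631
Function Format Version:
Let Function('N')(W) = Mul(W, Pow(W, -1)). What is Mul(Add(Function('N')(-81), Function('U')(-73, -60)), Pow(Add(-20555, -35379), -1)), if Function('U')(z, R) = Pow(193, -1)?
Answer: Rational(-97, 5397631) ≈ -1.7971e-5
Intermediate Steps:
Function('N')(W) = 1
Function('U')(z, R) = Rational(1, 193)
Mul(Add(Function('N')(-81), Function('U')(-73, -60)), Pow(Add(-20555, -35379), -1)) = Mul(Add(1, Rational(1, 193)), Pow(Add(-20555, -35379), -1)) = Mul(Rational(194, 193), Pow(-55934, -1)) = Mul(Rational(194, 193), Rational(-1, 55934)) = Rational(-97, 5397631)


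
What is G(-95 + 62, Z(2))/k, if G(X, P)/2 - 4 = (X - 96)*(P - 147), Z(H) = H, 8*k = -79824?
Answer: -18709/4989 ≈ -3.7500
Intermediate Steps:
k = -9978 (k = (⅛)*(-79824) = -9978)
G(X, P) = 8 + 2*(-147 + P)*(-96 + X) (G(X, P) = 8 + 2*((X - 96)*(P - 147)) = 8 + 2*((-96 + X)*(-147 + P)) = 8 + 2*((-147 + P)*(-96 + X)) = 8 + 2*(-147 + P)*(-96 + X))
G(-95 + 62, Z(2))/k = (28232 - 294*(-95 + 62) - 192*2 + 2*2*(-95 + 62))/(-9978) = (28232 - 294*(-33) - 384 + 2*2*(-33))*(-1/9978) = (28232 + 9702 - 384 - 132)*(-1/9978) = 37418*(-1/9978) = -18709/4989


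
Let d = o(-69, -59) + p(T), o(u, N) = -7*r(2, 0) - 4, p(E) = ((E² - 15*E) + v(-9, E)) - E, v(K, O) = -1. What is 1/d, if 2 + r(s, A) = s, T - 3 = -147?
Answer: 1/23035 ≈ 4.3412e-5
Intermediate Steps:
T = -144 (T = 3 - 147 = -144)
r(s, A) = -2 + s
p(E) = -1 + E² - 16*E (p(E) = ((E² - 15*E) - 1) - E = (-1 + E² - 15*E) - E = -1 + E² - 16*E)
o(u, N) = -4 (o(u, N) = -7*(-2 + 2) - 4 = -7*0 - 4 = 0 - 4 = -4)
d = 23035 (d = -4 + (-1 + (-144)² - 16*(-144)) = -4 + (-1 + 20736 + 2304) = -4 + 23039 = 23035)
1/d = 1/23035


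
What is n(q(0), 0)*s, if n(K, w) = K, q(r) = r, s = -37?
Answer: 0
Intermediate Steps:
n(q(0), 0)*s = 0*(-37) = 0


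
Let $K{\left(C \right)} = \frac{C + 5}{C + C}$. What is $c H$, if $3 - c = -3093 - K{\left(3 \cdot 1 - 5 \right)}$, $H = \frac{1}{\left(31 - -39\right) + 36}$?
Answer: $\frac{12381}{424} \approx 29.2$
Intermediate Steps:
$K{\left(C \right)} = \frac{5 + C}{2 C}$
$H = \frac{1}{106}$ ($H = \frac{1}{\left(31 + 39\right) + 36} = \frac{1}{70 + 36} = \frac{1}{106} \approx 0.009434$)
$c = \frac{12381}{4}$ ($c = 3 - \left(-3093 - \frac{5 + \left(3 \cdot 1 - 5\right)}{2 \left(3 \cdot 1 - 5\right)}\right) = 3 - \left(-3093 - \frac{5 + \left(3 - 5\right)}{2 \left(3 - 5\right)}\right) = 3 - \left(-3093 - \frac{5 - 2}{2 \left(-2\right)}\right) = 3 - \left(-3093 - \frac{1}{2} \left(- \frac{1}{2}\right) 3\right) = 3 - \left(-3093 - - \frac{3}{4}\right) = 3 - \left(-3093 + \frac{3}{4}\right) = 3 - - \frac{12369}{4} = 3 + \frac{12369}{4} = \frac{12381}{4} \approx 3095.3$)
$c H = \frac{12381}{4} \cdot \frac{1}{106} = \frac{12381}{424}$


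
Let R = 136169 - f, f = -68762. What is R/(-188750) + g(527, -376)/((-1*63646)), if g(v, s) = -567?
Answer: -3234004294/3003295625 ≈ -1.0768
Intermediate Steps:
R = 204931 (R = 136169 - 1*(-68762) = 136169 + 68762 = 204931)
R/(-188750) + g(527, -376)/((-1*63646)) = 204931/(-188750) - 567/((-1*63646)) = 204931*(-1/188750) - 567/(-63646) = -204931/188750 - 567*(-1/63646) = -204931/188750 + 567/63646 = -3234004294/3003295625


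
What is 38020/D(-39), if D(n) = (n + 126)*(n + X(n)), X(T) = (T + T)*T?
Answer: 38020/261261 ≈ 0.14552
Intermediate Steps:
X(T) = 2*T² (X(T) = (2*T)*T = 2*T²)
D(n) = (126 + n)*(n + 2*n²) (D(n) = (n + 126)*(n + 2*n²) = (126 + n)*(n + 2*n²))
38020/D(-39) = 38020/((-39*(126 + 2*(-39)² + 253*(-39)))) = 38020/((-39*(126 + 2*1521 - 9867))) = 38020/((-39*(126 + 3042 - 9867))) = 38020/((-39*(-6699))) = 38020/261261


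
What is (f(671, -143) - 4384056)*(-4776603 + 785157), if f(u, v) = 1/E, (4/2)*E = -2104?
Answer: 9204328186893099/526 ≈ 1.7499e+13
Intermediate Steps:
E = -1052 (E = (½)*(-2104) = -1052)
f(u, v) = -1/1052 (f(u, v) = 1/(-1052) = -1/1052)
(f(671, -143) - 4384056)*(-4776603 + 785157) = (-1/1052 - 4384056)*(-4776603 + 785157) = -4612026913/1052*(-3991446) = 9204328186893099/526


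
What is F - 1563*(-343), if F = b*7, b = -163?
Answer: 534968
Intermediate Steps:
F = -1141 (F = -163*7 = -1141)
F - 1563*(-343) = -1141 - 1563*(-343) = -1141 + 536109 = 534968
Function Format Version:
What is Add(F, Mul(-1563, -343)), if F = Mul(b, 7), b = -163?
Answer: 534968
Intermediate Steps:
F = -1141 (F = Mul(-163, 7) = -1141)
Add(F, Mul(-1563, -343)) = Add(-1141, Mul(-1563, -343)) = Add(-1141, 536109) = 534968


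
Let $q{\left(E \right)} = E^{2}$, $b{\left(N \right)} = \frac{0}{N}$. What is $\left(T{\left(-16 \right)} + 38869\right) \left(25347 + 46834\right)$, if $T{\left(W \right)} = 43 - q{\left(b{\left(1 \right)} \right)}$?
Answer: $2808707072$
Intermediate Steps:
$b{\left(N \right)} = 0$
$T{\left(W \right)} = 43$ ($T{\left(W \right)} = 43 - 0^{2} = 43 - 0 = 43 + 0 = 43$)
$\left(T{\left(-16 \right)} + 38869\right) \left(25347 + 46834\right) = \left(43 + 38869\right) \left(25347 + 46834\right) = 38912 \cdot 72181 = 2808707072$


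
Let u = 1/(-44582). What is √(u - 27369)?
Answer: I*√54397385285738/44582 ≈ 165.44*I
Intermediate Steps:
u = -1/44582 ≈ -2.2431e-5
√(u - 27369) = √(-1/44582 - 27369) = √(-1220164759/44582) = I*√54397385285738/44582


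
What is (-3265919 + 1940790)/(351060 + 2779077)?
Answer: -1325129/3130137 ≈ -0.42335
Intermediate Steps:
(-3265919 + 1940790)/(351060 + 2779077) = -1325129/3130137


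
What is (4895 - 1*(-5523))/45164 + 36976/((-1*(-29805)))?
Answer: 990246277/673056510 ≈ 1.4713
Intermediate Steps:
(4895 - 1*(-5523))/45164 + 36976/((-1*(-29805))) = (4895 + 5523)*(1/45164) + 36976/29805 = 10418*(1/45164) + 36976*(1/29805) = 5209/22582 + 36976/29805 = 990246277/673056510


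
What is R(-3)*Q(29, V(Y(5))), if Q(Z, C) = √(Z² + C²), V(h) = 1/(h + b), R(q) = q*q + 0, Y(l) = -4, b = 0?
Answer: 9*√13457/4 ≈ 261.01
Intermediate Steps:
R(q) = q² (R(q) = q² + 0 = q²)
V(h) = 1/h (V(h) = 1/(h + 0) = 1/h)
Q(Z, C) = √(C² + Z²)
R(-3)*Q(29, V(Y(5))) = (-3)²*√((1/(-4))² + 29²) = 9*√((-¼)² + 841) = 9*√(1/16 + 841) = 9*√(13457/16) = 9*(√13457/4) = 9*√13457/4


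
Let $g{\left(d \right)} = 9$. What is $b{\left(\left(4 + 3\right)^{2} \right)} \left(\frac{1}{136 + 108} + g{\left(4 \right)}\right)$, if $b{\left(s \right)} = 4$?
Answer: $\frac{2197}{61} \approx 36.016$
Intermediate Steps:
$b{\left(\left(4 + 3\right)^{2} \right)} \left(\frac{1}{136 + 108} + g{\left(4 \right)}\right) = 4 \left(\frac{1}{136 + 108} + 9\right) = 4 \left(\frac{1}{244} + 9\right) = 4 \cdot \frac{2197}{244} = \frac{2197}{61}$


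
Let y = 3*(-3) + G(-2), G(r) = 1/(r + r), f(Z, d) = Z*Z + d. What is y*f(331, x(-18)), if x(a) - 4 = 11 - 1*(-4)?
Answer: -1013615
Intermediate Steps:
x(a) = 19 (x(a) = 4 + (11 - 1*(-4)) = 4 + (11 + 4) = 4 + 15 = 19)
f(Z, d) = d + Z² (f(Z, d) = Z² + d = d + Z²)
G(r) = 1/(2*r)
y = -37/4 (y = 3*(-3) + (½)/(-2) = -9 + (½)*(-½) = -9 - ¼ = -37/4 ≈ -9.2500)
y*f(331, x(-18)) = -37*(19 + 331²)/4 = -37*(19 + 109561)/4 = -37/4*109580 = -1013615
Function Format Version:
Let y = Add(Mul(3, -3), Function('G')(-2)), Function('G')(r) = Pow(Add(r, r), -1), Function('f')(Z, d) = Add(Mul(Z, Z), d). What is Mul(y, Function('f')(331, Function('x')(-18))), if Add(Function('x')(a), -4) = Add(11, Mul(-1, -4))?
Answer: -1013615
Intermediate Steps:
Function('x')(a) = 19 (Function('x')(a) = Add(4, Add(11, Mul(-1, -4))) = Add(4, Add(11, 4)) = Add(4, 15) = 19)
Function('f')(Z, d) = Add(d, Pow(Z, 2)) (Function('f')(Z, d) = Add(Pow(Z, 2), d) = Add(d, Pow(Z, 2)))
Function('G')(r) = Mul(Rational(1, 2), Pow(r, -1)) (Function('G')(r) = Pow(Mul(2, r), -1) = Mul(Rational(1, 2), Pow(r, -1)))
y = Rational(-37, 4) (y = Add(Mul(3, -3), Mul(Rational(1, 2), Pow(-2, -1))) = Add(-9, Mul(Rational(1, 2), Rational(-1, 2))) = Add(-9, Rational(-1, 4)) = Rational(-37, 4) ≈ -9.2500)
Mul(y, Function('f')(331, Function('x')(-18))) = Mul(Rational(-37, 4), Add(19, Pow(331, 2))) = Mul(Rational(-37, 4), Add(19, 109561)) = Mul(Rational(-37, 4), 109580) = -1013615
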